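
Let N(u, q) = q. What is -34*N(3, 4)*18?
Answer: -2448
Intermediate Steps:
-34*N(3, 4)*18 = -34*4*18 = -136*18 = -1*2448 = -2448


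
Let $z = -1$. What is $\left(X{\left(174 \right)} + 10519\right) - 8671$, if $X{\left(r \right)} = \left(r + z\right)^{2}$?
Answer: $31777$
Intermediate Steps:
$X{\left(r \right)} = \left(-1 + r\right)^{2}$ ($X{\left(r \right)} = \left(r - 1\right)^{2} = \left(-1 + r\right)^{2}$)
$\left(X{\left(174 \right)} + 10519\right) - 8671 = \left(\left(-1 + 174\right)^{2} + 10519\right) - 8671 = \left(173^{2} + 10519\right) - 8671 = \left(29929 + 10519\right) - 8671 = 40448 - 8671 = 31777$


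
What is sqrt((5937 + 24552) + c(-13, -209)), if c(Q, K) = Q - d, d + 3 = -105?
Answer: 2*sqrt(7646) ≈ 174.88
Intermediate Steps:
d = -108 (d = -3 - 105 = -108)
c(Q, K) = 108 + Q (c(Q, K) = Q - 1*(-108) = Q + 108 = 108 + Q)
sqrt((5937 + 24552) + c(-13, -209)) = sqrt((5937 + 24552) + (108 - 13)) = sqrt(30489 + 95) = sqrt(30584) = 2*sqrt(7646)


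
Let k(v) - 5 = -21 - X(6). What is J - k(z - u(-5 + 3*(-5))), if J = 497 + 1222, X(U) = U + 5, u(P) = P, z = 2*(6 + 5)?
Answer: 1746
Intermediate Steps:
z = 22 (z = 2*11 = 22)
X(U) = 5 + U
J = 1719
k(v) = -27 (k(v) = 5 + (-21 - (5 + 6)) = 5 + (-21 - 1*11) = 5 + (-21 - 11) = 5 - 32 = -27)
J - k(z - u(-5 + 3*(-5))) = 1719 - 1*(-27) = 1719 + 27 = 1746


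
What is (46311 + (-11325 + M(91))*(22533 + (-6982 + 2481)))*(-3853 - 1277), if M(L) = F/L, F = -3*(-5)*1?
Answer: 13615638252210/13 ≈ 1.0474e+12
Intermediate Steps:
F = 15 (F = 15*1 = 15)
M(L) = 15/L
(46311 + (-11325 + M(91))*(22533 + (-6982 + 2481)))*(-3853 - 1277) = (46311 + (-11325 + 15/91)*(22533 + (-6982 + 2481)))*(-3853 - 1277) = (46311 + (-11325 + 15*(1/91))*(22533 - 4501))*(-5130) = (46311 + (-11325 + 15/91)*18032)*(-5130) = (46311 - 1030560/91*18032)*(-5130) = (46311 - 2654722560/13)*(-5130) = -2654120517/13*(-5130) = 13615638252210/13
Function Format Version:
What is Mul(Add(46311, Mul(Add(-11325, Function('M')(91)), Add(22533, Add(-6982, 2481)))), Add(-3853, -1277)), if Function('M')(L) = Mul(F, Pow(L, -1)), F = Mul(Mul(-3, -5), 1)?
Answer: Rational(13615638252210, 13) ≈ 1.0474e+12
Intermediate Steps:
F = 15 (F = Mul(15, 1) = 15)
Function('M')(L) = Mul(15, Pow(L, -1))
Mul(Add(46311, Mul(Add(-11325, Function('M')(91)), Add(22533, Add(-6982, 2481)))), Add(-3853, -1277)) = Mul(Add(46311, Mul(Add(-11325, Mul(15, Pow(91, -1))), Add(22533, Add(-6982, 2481)))), Add(-3853, -1277)) = Mul(Add(46311, Mul(Add(-11325, Mul(15, Rational(1, 91))), Add(22533, -4501))), -5130) = Mul(Add(46311, Mul(Add(-11325, Rational(15, 91)), 18032)), -5130) = Mul(Add(46311, Mul(Rational(-1030560, 91), 18032)), -5130) = Mul(Add(46311, Rational(-2654722560, 13)), -5130) = Mul(Rational(-2654120517, 13), -5130) = Rational(13615638252210, 13)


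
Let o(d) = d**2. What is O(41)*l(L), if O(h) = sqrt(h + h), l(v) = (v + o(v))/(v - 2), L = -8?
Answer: -28*sqrt(82)/5 ≈ -50.710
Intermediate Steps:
l(v) = (v + v**2)/(-2 + v) (l(v) = (v + v**2)/(v - 2) = (v + v**2)/(-2 + v))
O(h) = sqrt(2)*sqrt(h) (O(h) = sqrt(2*h) = sqrt(2)*sqrt(h))
O(41)*l(L) = (sqrt(2)*sqrt(41))*(-8*(1 - 8)/(-2 - 8)) = sqrt(82)*(-8*(-7)/(-10)) = sqrt(82)*(-8*(-1/10)*(-7)) = sqrt(82)*(-28/5) = -28*sqrt(82)/5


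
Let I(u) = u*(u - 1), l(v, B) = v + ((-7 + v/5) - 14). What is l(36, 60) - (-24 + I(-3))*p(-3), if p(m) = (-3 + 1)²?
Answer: 351/5 ≈ 70.200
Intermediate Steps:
l(v, B) = -21 + 6*v/5 (l(v, B) = v + ((-7 + v*(⅕)) - 14) = v + ((-7 + v/5) - 14) = v + (-21 + v/5) = -21 + 6*v/5)
I(u) = u*(-1 + u)
p(m) = 4 (p(m) = (-2)² = 4)
l(36, 60) - (-24 + I(-3))*p(-3) = (-21 + (6/5)*36) - (-24 - 3*(-1 - 3))*4 = (-21 + 216/5) - (-24 - 3*(-4))*4 = 111/5 - (-24 + 12)*4 = 111/5 - (-12)*4 = 111/5 - 1*(-48) = 111/5 + 48 = 351/5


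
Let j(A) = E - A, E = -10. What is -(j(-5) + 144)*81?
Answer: -11259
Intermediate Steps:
j(A) = -10 - A
-(j(-5) + 144)*81 = -((-10 - 1*(-5)) + 144)*81 = -((-10 + 5) + 144)*81 = -(-5 + 144)*81 = -139*81 = -1*11259 = -11259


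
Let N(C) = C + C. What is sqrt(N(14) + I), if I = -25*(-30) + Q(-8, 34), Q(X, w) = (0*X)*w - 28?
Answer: 5*sqrt(30) ≈ 27.386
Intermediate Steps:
Q(X, w) = -28 (Q(X, w) = 0*w - 28 = 0 - 28 = -28)
N(C) = 2*C
I = 722 (I = -25*(-30) - 28 = 750 - 28 = 722)
sqrt(N(14) + I) = sqrt(2*14 + 722) = sqrt(28 + 722) = sqrt(750) = 5*sqrt(30)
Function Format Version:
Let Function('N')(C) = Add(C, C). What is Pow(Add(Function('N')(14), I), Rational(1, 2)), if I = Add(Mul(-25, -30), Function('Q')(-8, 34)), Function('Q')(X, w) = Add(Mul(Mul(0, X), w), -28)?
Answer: Mul(5, Pow(30, Rational(1, 2))) ≈ 27.386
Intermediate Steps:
Function('Q')(X, w) = -28 (Function('Q')(X, w) = Add(Mul(0, w), -28) = Add(0, -28) = -28)
Function('N')(C) = Mul(2, C)
I = 722 (I = Add(Mul(-25, -30), -28) = Add(750, -28) = 722)
Pow(Add(Function('N')(14), I), Rational(1, 2)) = Pow(Add(Mul(2, 14), 722), Rational(1, 2)) = Pow(Add(28, 722), Rational(1, 2)) = Pow(750, Rational(1, 2)) = Mul(5, Pow(30, Rational(1, 2)))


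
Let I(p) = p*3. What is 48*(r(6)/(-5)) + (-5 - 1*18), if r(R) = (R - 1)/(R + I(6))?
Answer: -25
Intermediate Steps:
I(p) = 3*p
r(R) = (-1 + R)/(18 + R) (r(R) = (R - 1)/(R + 3*6) = (-1 + R)/(R + 18) = (-1 + R)/(18 + R))
48*(r(6)/(-5)) + (-5 - 1*18) = 48*(((-1 + 6)/(18 + 6))/(-5)) + (-5 - 1*18) = 48*((5/24)*(-1/5)) + (-5 - 18) = 48*(((1/24)*5)*(-1/5)) - 23 = 48*((5/24)*(-1/5)) - 23 = 48*(-1/24) - 23 = -2 - 23 = -25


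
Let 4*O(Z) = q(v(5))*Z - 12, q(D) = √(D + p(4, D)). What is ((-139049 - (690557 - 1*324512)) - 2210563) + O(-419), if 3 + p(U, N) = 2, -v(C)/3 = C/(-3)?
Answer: -5431739/2 ≈ -2.7159e+6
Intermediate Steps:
v(C) = C (v(C) = -3*C/(-3) = -3*C*(-1)/3 = -(-1)*C = C)
p(U, N) = -1 (p(U, N) = -3 + 2 = -1)
q(D) = √(-1 + D) (q(D) = √(D - 1) = √(-1 + D))
O(Z) = -3 + Z/2 (O(Z) = (√(-1 + 5)*Z - 12)/4 = (√4*Z - 12)/4 = (2*Z - 12)/4 = (-12 + 2*Z)/4 = -3 + Z/2)
((-139049 - (690557 - 1*324512)) - 2210563) + O(-419) = ((-139049 - (690557 - 1*324512)) - 2210563) + (-3 + (½)*(-419)) = ((-139049 - (690557 - 324512)) - 2210563) + (-3 - 419/2) = ((-139049 - 1*366045) - 2210563) - 425/2 = ((-139049 - 366045) - 2210563) - 425/2 = (-505094 - 2210563) - 425/2 = -2715657 - 425/2 = -5431739/2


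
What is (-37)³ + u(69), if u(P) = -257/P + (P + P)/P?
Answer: -3495176/69 ≈ -50655.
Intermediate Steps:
u(P) = 2 - 257/P (u(P) = -257/P + (2*P)/P = -257/P + 2 = 2 - 257/P)
(-37)³ + u(69) = (-37)³ + (2 - 257/69) = -50653 + (2 - 257*1/69) = -50653 + (2 - 257/69) = -50653 - 119/69 = -3495176/69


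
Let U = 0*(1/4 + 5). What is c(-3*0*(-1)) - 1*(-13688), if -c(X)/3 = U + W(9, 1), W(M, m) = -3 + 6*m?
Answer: 13679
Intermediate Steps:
U = 0 (U = 0*(1/4 + 5) = 0*(21/4) = 0)
c(X) = -9 (c(X) = -3*(0 + (-3 + 6*1)) = -3*(0 + (-3 + 6)) = -3*(0 + 3) = -3*3 = -9)
c(-3*0*(-1)) - 1*(-13688) = -9 - 1*(-13688) = -9 + 13688 = 13679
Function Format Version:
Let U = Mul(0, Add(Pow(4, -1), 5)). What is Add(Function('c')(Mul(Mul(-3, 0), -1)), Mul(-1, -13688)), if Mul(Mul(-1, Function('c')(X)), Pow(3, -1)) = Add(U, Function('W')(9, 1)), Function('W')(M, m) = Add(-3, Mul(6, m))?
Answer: 13679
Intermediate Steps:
U = 0 (U = Mul(0, Add(Rational(1, 4), 5)) = Mul(0, Rational(21, 4)) = 0)
Function('c')(X) = -9 (Function('c')(X) = Mul(-3, Add(0, Add(-3, Mul(6, 1)))) = Mul(-3, Add(0, Add(-3, 6))) = Mul(-3, Add(0, 3)) = Mul(-3, 3) = -9)
Add(Function('c')(Mul(Mul(-3, 0), -1)), Mul(-1, -13688)) = Add(-9, Mul(-1, -13688)) = Add(-9, 13688) = 13679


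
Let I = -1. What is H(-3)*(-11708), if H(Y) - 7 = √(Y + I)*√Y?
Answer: -81956 + 23416*√3 ≈ -41398.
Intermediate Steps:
H(Y) = 7 + √Y*√(-1 + Y) (H(Y) = 7 + √(Y - 1)*√Y = 7 + √(-1 + Y)*√Y = 7 + √Y*√(-1 + Y))
H(-3)*(-11708) = (7 + √(-3)*√(-1 - 3))*(-11708) = (7 + (I*√3)*√(-4))*(-11708) = (7 + (I*√3)*(2*I))*(-11708) = (7 - 2*√3)*(-11708) = -81956 + 23416*√3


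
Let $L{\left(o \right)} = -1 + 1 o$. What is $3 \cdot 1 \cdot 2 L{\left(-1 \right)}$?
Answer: $-12$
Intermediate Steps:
$L{\left(o \right)} = -1 + o$
$3 \cdot 1 \cdot 2 L{\left(-1 \right)} = 3 \cdot 1 \cdot 2 \left(-1 - 1\right) = 3 \cdot 2 \left(-2\right) = 6 \left(-2\right) = -12$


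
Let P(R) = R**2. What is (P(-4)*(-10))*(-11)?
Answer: 1760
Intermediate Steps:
(P(-4)*(-10))*(-11) = ((-4)**2*(-10))*(-11) = (16*(-10))*(-11) = -160*(-11) = 1760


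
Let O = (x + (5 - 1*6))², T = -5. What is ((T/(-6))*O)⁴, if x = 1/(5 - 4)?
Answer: 0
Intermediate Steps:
x = 1 (x = 1/1 = 1)
O = 0 (O = (1 + (5 - 1*6))² = (1 + (5 - 6))² = (1 - 1)² = 0² = 0)
((T/(-6))*O)⁴ = (-5/(-6)*0)⁴ = (-5*(-⅙)*0)⁴ = ((⅚)*0)⁴ = 0⁴ = 0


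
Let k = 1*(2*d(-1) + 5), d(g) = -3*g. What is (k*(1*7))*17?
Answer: 1309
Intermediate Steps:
k = 11 (k = 1*(2*(-3*(-1)) + 5) = 1*(2*3 + 5) = 1*(6 + 5) = 1*11 = 11)
(k*(1*7))*17 = (11*(1*7))*17 = (11*7)*17 = 77*17 = 1309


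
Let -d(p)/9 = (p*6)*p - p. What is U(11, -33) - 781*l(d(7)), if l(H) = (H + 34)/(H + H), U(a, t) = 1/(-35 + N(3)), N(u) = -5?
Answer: -39817963/103320 ≈ -385.38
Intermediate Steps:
U(a, t) = -1/40 (U(a, t) = 1/(-35 - 5) = 1/(-40) = -1/40)
d(p) = -54*p² + 9*p (d(p) = -9*((p*6)*p - p) = -9*((6*p)*p - p) = -9*(6*p² - p) = -9*(-p + 6*p²) = -54*p² + 9*p)
l(H) = (34 + H)/(2*H) (l(H) = (34 + H)/((2*H)) = (34 + H)*(1/(2*H)) = (34 + H)/(2*H))
U(11, -33) - 781*l(d(7)) = -1/40 - 781*(34 + 9*7*(1 - 6*7))/(2*(9*7*(1 - 6*7))) = -1/40 - 781*(34 + 9*7*(1 - 42))/(2*(9*7*(1 - 42))) = -1/40 - 781*(34 + 9*7*(-41))/(2*(9*7*(-41))) = -1/40 - 781*(34 - 2583)/(2*(-2583)) = -1/40 - 781*(-1)*(-2549)/(2*2583) = -1/40 - 781*2549/5166 = -1/40 - 1990769/5166 = -39817963/103320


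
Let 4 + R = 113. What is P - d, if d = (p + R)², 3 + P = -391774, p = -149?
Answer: -393377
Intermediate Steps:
R = 109 (R = -4 + 113 = 109)
P = -391777 (P = -3 - 391774 = -391777)
d = 1600 (d = (-149 + 109)² = (-40)² = 1600)
P - d = -391777 - 1*1600 = -391777 - 1600 = -393377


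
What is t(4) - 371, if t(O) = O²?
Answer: -355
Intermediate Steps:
t(4) - 371 = 4² - 371 = 16 - 371 = -355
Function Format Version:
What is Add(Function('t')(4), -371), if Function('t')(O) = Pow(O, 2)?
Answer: -355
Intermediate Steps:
Add(Function('t')(4), -371) = Add(Pow(4, 2), -371) = Add(16, -371) = -355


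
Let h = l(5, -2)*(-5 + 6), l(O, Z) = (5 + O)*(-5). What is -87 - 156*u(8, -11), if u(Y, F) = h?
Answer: 7713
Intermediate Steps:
l(O, Z) = -25 - 5*O
h = -50 (h = (-25 - 5*5)*(-5 + 6) = (-25 - 25)*1 = -50*1 = -50)
u(Y, F) = -50
-87 - 156*u(8, -11) = -87 - 156*(-50) = -87 + 7800 = 7713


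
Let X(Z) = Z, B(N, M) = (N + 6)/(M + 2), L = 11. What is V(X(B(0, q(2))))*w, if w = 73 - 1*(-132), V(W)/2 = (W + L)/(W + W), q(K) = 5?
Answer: 17015/6 ≈ 2835.8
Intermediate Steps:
B(N, M) = (6 + N)/(2 + M)
V(W) = (11 + W)/W (V(W) = 2*((W + 11)/(W + W)) = 2*((11 + W)/((2*W))) = 2*((11 + W)*(1/(2*W))) = 2*((11 + W)/(2*W)) = (11 + W)/W)
w = 205 (w = 73 + 132 = 205)
V(X(B(0, q(2))))*w = ((11 + (6 + 0)/(2 + 5))/(((6 + 0)/(2 + 5))))*205 = ((11 + 6/7)/((6/7)))*205 = ((11 + (⅐)*6)/(((⅐)*6)))*205 = ((11 + 6/7)/(6/7))*205 = ((7/6)*(83/7))*205 = (83/6)*205 = 17015/6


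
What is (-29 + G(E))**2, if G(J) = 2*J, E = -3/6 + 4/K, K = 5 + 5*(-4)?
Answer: 209764/225 ≈ 932.28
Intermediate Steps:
K = -15 (K = 5 - 20 = -15)
E = -23/30 (E = -3/6 + 4/(-15) = -3*1/6 + 4*(-1/15) = -1/2 - 4/15 = -23/30 ≈ -0.76667)
(-29 + G(E))**2 = (-29 + 2*(-23/30))**2 = (-29 - 23/15)**2 = (-458/15)**2 = 209764/225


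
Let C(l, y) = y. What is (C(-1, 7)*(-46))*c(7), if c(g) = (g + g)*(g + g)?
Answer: -63112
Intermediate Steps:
c(g) = 4*g² (c(g) = (2*g)*(2*g) = 4*g²)
(C(-1, 7)*(-46))*c(7) = (7*(-46))*(4*7²) = -1288*49 = -322*196 = -63112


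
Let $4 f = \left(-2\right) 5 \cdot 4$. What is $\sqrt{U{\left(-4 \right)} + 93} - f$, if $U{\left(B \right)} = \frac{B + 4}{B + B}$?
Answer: $10 + \sqrt{93} \approx 19.644$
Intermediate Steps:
$U{\left(B \right)} = \frac{4 + B}{2 B}$
$f = -10$ ($f = \frac{\left(-2\right) 5 \cdot 4}{4} = \frac{\left(-10\right) 4}{4} = \frac{1}{4} \left(-40\right) = -10$)
$\sqrt{U{\left(-4 \right)} + 93} - f = \sqrt{\frac{4 - 4}{2 \left(-4\right)} + 93} - -10 = \sqrt{\frac{1}{2} \left(- \frac{1}{4}\right) 0 + 93} + 10 = \sqrt{0 + 93} + 10 = \sqrt{93} + 10 = 10 + \sqrt{93}$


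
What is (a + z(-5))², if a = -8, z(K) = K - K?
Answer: 64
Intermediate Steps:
z(K) = 0
(a + z(-5))² = (-8 + 0)² = (-8)² = 64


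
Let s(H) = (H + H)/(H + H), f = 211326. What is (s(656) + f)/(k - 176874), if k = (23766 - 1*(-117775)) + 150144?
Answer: 211327/114811 ≈ 1.8407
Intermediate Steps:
s(H) = 1 (s(H) = (2*H)/((2*H)) = (2*H)*(1/(2*H)) = 1)
k = 291685 (k = (23766 + 117775) + 150144 = 141541 + 150144 = 291685)
(s(656) + f)/(k - 176874) = (1 + 211326)/(291685 - 176874) = 211327/114811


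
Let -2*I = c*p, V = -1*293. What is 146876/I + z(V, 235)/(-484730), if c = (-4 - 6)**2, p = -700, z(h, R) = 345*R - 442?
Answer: 854663106/212069375 ≈ 4.0301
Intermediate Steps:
V = -293
z(h, R) = -442 + 345*R
c = 100 (c = (-10)**2 = 100)
I = 35000 (I = -50*(-700) = -1/2*(-70000) = 35000)
146876/I + z(V, 235)/(-484730) = 146876/35000 + (-442 + 345*235)/(-484730) = 146876*(1/35000) + (-442 + 81075)*(-1/484730) = 36719/8750 + 80633*(-1/484730) = 36719/8750 - 80633/484730 = 854663106/212069375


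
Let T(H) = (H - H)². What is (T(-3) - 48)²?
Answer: 2304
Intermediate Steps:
T(H) = 0 (T(H) = 0² = 0)
(T(-3) - 48)² = (0 - 48)² = (-48)² = 2304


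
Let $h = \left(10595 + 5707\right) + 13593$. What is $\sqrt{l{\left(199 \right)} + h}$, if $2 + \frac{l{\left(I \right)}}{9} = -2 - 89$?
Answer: $\sqrt{29058} \approx 170.46$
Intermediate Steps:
$l{\left(I \right)} = -837$ ($l{\left(I \right)} = -18 + 9 \left(-2 - 89\right) = -18 + 9 \left(-91\right) = -18 - 819 = -837$)
$h = 29895$ ($h = 16302 + 13593 = 29895$)
$\sqrt{l{\left(199 \right)} + h} = \sqrt{-837 + 29895} = \sqrt{29058}$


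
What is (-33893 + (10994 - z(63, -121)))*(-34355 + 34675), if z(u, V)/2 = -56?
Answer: -7291840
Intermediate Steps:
z(u, V) = -112 (z(u, V) = 2*(-56) = -112)
(-33893 + (10994 - z(63, -121)))*(-34355 + 34675) = (-33893 + (10994 - 1*(-112)))*(-34355 + 34675) = (-33893 + (10994 + 112))*320 = (-33893 + 11106)*320 = -22787*320 = -7291840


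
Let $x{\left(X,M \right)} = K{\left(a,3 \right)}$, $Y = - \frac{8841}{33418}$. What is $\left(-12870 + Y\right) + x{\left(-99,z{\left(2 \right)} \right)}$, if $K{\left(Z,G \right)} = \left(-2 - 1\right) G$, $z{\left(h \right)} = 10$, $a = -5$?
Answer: $- \frac{61485609}{4774} \approx -12879.0$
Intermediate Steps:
$K{\left(Z,G \right)} = - 3 G$
$Y = - \frac{1263}{4774}$ ($Y = \left(-8841\right) \frac{1}{33418} = - \frac{1263}{4774} \approx -0.26456$)
$x{\left(X,M \right)} = -9$ ($x{\left(X,M \right)} = \left(-3\right) 3 = -9$)
$\left(-12870 + Y\right) + x{\left(-99,z{\left(2 \right)} \right)} = \left(-12870 - \frac{1263}{4774}\right) - 9 = - \frac{61442643}{4774} - 9 = - \frac{61485609}{4774}$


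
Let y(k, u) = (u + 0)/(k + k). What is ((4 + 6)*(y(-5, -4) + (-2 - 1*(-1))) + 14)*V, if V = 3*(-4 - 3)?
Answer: -168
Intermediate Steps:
y(k, u) = u/(2*k) (y(k, u) = u/((2*k)) = u*(1/(2*k)) = u/(2*k))
V = -21 (V = 3*(-7) = -21)
((4 + 6)*(y(-5, -4) + (-2 - 1*(-1))) + 14)*V = ((4 + 6)*((1/2)*(-4)/(-5) + (-2 - 1*(-1))) + 14)*(-21) = (10*((1/2)*(-4)*(-1/5) + (-2 + 1)) + 14)*(-21) = (10*(2/5 - 1) + 14)*(-21) = (10*(-3/5) + 14)*(-21) = (-6 + 14)*(-21) = 8*(-21) = -168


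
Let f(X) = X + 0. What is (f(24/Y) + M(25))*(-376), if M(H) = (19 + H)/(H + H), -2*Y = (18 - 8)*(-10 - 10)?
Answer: -10528/25 ≈ -421.12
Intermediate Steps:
Y = 100 (Y = -(18 - 8)*(-10 - 10)/2 = -5*(-20) = -1/2*(-200) = 100)
M(H) = (19 + H)/(2*H) (M(H) = (19 + H)/((2*H)) = (19 + H)*(1/(2*H)) = (19 + H)/(2*H))
f(X) = X
(f(24/Y) + M(25))*(-376) = (24/100 + (1/2)*(19 + 25)/25)*(-376) = (24*(1/100) + (1/2)*(1/25)*44)*(-376) = (6/25 + 22/25)*(-376) = (28/25)*(-376) = -10528/25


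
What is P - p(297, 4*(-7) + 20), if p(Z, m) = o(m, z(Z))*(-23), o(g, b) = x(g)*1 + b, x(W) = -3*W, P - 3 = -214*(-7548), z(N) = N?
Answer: 1622658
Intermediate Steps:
P = 1615275 (P = 3 - 214*(-7548) = 3 + 1615272 = 1615275)
o(g, b) = b - 3*g (o(g, b) = -3*g*1 + b = -3*g + b = b - 3*g)
p(Z, m) = -23*Z + 69*m (p(Z, m) = (Z - 3*m)*(-23) = -23*Z + 69*m)
P - p(297, 4*(-7) + 20) = 1615275 - (-23*297 + 69*(4*(-7) + 20)) = 1615275 - (-6831 + 69*(-28 + 20)) = 1615275 - (-6831 + 69*(-8)) = 1615275 - (-6831 - 552) = 1615275 - 1*(-7383) = 1615275 + 7383 = 1622658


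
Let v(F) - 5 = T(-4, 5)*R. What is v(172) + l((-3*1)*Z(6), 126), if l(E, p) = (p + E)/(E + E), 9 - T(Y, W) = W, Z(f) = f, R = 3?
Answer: 14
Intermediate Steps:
T(Y, W) = 9 - W
l(E, p) = (E + p)/(2*E) (l(E, p) = (E + p)/((2*E)) = (E + p)*(1/(2*E)) = (E + p)/(2*E))
v(F) = 17 (v(F) = 5 + (9 - 1*5)*3 = 5 + (9 - 5)*3 = 5 + 4*3 = 5 + 12 = 17)
v(172) + l((-3*1)*Z(6), 126) = 17 + (-3*1*6 + 126)/(2*((-3*1*6))) = 17 + (-3*6 + 126)/(2*((-3*6))) = 17 + (½)*(-18 + 126)/(-18) = 17 + (½)*(-1/18)*108 = 17 - 3 = 14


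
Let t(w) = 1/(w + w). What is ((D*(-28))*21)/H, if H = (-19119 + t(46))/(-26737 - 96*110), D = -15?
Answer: 30264277680/1758947 ≈ 17206.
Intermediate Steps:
t(w) = 1/(2*w)
H = 1758947/3431324 (H = (-19119 + (1/2)/46)/(-26737 - 96*110) = (-19119 + (1/2)*(1/46))/(-26737 - 10560) = (-19119 + 1/92)/(-37297) = -1758947/92*(-1/37297) = 1758947/3431324 ≈ 0.51261)
((D*(-28))*21)/H = (-15*(-28)*21)/(1758947/3431324) = (420*21)*(3431324/1758947) = 8820*(3431324/1758947) = 30264277680/1758947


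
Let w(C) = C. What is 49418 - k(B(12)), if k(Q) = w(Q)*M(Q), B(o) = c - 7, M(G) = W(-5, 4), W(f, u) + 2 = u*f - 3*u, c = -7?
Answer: 48942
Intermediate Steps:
W(f, u) = -2 - 3*u + f*u (W(f, u) = -2 + (u*f - 3*u) = -2 + (f*u - 3*u) = -2 + (-3*u + f*u) = -2 - 3*u + f*u)
M(G) = -34 (M(G) = -2 - 3*4 - 5*4 = -2 - 12 - 20 = -34)
B(o) = -14 (B(o) = -7 - 7 = -14)
k(Q) = -34*Q (k(Q) = Q*(-34) = -34*Q)
49418 - k(B(12)) = 49418 - (-34)*(-14) = 49418 - 1*476 = 49418 - 476 = 48942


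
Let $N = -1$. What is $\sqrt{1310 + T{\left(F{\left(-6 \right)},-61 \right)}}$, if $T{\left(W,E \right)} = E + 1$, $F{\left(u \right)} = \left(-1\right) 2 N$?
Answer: $25 \sqrt{2} \approx 35.355$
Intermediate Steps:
$F{\left(u \right)} = 2$ ($F{\left(u \right)} = \left(-1\right) 2 \left(-1\right) = \left(-2\right) \left(-1\right) = 2$)
$T{\left(W,E \right)} = 1 + E$
$\sqrt{1310 + T{\left(F{\left(-6 \right)},-61 \right)}} = \sqrt{1310 + \left(1 - 61\right)} = \sqrt{1310 - 60} = \sqrt{1250} = 25 \sqrt{2}$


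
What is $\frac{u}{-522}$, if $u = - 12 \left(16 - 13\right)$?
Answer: $\frac{2}{29} \approx 0.068966$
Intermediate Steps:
$u = -36$ ($u = \left(-12\right) 3 = -36$)
$\frac{u}{-522} = - \frac{36}{-522} = \left(-36\right) \left(- \frac{1}{522}\right) = \frac{2}{29}$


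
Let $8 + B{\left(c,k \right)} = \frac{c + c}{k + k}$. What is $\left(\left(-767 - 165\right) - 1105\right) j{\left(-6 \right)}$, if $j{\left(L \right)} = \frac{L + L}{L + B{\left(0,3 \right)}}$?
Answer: $-1746$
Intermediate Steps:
$B{\left(c,k \right)} = -8 + \frac{c}{k}$ ($B{\left(c,k \right)} = -8 + \frac{c + c}{k + k} = -8 + \frac{2 c}{2 k} = -8 + 2 c \frac{1}{2 k} = -8 + \frac{c}{k}$)
$j{\left(L \right)} = \frac{2 L}{-8 + L}$ ($j{\left(L \right)} = \frac{L + L}{L - \left(8 + \frac{0}{3}\right)} = \frac{2 L}{L + \left(-8 + 0 \cdot \frac{1}{3}\right)} = \frac{2 L}{L + \left(-8 + 0\right)} = \frac{2 L}{L - 8} = \frac{2 L}{-8 + L}$)
$\left(\left(-767 - 165\right) - 1105\right) j{\left(-6 \right)} = \left(\left(-767 - 165\right) - 1105\right) 2 \left(-6\right) \frac{1}{-8 - 6} = \left(-932 - 1105\right) 2 \left(-6\right) \frac{1}{-14} = - 2037 \cdot 2 \left(-6\right) \left(- \frac{1}{14}\right) = \left(-2037\right) \frac{6}{7} = -1746$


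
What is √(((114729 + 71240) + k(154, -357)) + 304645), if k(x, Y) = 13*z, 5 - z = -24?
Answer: √490991 ≈ 700.71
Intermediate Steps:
z = 29 (z = 5 - 1*(-24) = 5 + 24 = 29)
k(x, Y) = 377 (k(x, Y) = 13*29 = 377)
√(((114729 + 71240) + k(154, -357)) + 304645) = √(((114729 + 71240) + 377) + 304645) = √((185969 + 377) + 304645) = √(186346 + 304645) = √490991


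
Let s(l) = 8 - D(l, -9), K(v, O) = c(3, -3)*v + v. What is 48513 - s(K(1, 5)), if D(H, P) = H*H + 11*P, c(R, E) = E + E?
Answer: 48431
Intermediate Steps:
c(R, E) = 2*E
D(H, P) = H**2 + 11*P
K(v, O) = -5*v (K(v, O) = (2*(-3))*v + v = -6*v + v = -5*v)
s(l) = 107 - l**2 (s(l) = 8 - (l**2 + 11*(-9)) = 8 - (l**2 - 99) = 8 - (-99 + l**2) = 8 + (99 - l**2) = 107 - l**2)
48513 - s(K(1, 5)) = 48513 - (107 - (-5*1)**2) = 48513 - (107 - 1*(-5)**2) = 48513 - (107 - 1*25) = 48513 - (107 - 25) = 48513 - 1*82 = 48513 - 82 = 48431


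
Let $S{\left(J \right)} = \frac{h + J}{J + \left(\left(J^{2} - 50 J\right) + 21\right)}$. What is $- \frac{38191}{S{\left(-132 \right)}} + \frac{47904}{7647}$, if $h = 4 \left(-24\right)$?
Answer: $\frac{775968968657}{193724} \approx 4.0055 \cdot 10^{6}$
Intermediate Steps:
$h = -96$
$S{\left(J \right)} = \frac{-96 + J}{21 + J^{2} - 49 J}$ ($S{\left(J \right)} = \frac{-96 + J}{J + \left(\left(J^{2} - 50 J\right) + 21\right)} = \frac{-96 + J}{J + \left(21 + J^{2} - 50 J\right)} = \frac{-96 + J}{21 + J^{2} - 49 J}$)
$- \frac{38191}{S{\left(-132 \right)}} + \frac{47904}{7647} = - \frac{38191}{\frac{1}{21 + \left(-132\right)^{2} - -6468} \left(-96 - 132\right)} + \frac{47904}{7647} = - \frac{38191}{\frac{1}{21 + 17424 + 6468} \left(-228\right)} + 47904 \cdot \frac{1}{7647} = - \frac{38191}{\frac{1}{23913} \left(-228\right)} + \frac{15968}{2549} = - \frac{38191}{- \frac{76}{7971}} + \frac{15968}{2549} = \left(-38191\right) \left(- \frac{7971}{76}\right) + \frac{15968}{2549} = \frac{304420461}{76} + \frac{15968}{2549} = \frac{775968968657}{193724}$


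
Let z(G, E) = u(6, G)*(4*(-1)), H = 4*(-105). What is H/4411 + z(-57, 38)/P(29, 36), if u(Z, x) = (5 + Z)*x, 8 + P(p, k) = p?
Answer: 3684656/30877 ≈ 119.33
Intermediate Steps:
P(p, k) = -8 + p
u(Z, x) = x*(5 + Z)
H = -420
z(G, E) = -44*G (z(G, E) = (G*(5 + 6))*(4*(-1)) = (G*11)*(-4) = (11*G)*(-4) = -44*G)
H/4411 + z(-57, 38)/P(29, 36) = -420/4411 + (-44*(-57))/(-8 + 29) = -420*1/4411 + 2508/21 = -420/4411 + 2508*(1/21) = -420/4411 + 836/7 = 3684656/30877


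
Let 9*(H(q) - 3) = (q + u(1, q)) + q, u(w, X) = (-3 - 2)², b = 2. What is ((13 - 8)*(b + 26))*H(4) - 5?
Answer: 2785/3 ≈ 928.33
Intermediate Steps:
u(w, X) = 25 (u(w, X) = (-5)² = 25)
H(q) = 52/9 + 2*q/9 (H(q) = 3 + ((q + 25) + q)/9 = 3 + ((25 + q) + q)/9 = 3 + (25 + 2*q)/9 = 3 + (25/9 + 2*q/9) = 52/9 + 2*q/9)
((13 - 8)*(b + 26))*H(4) - 5 = ((13 - 8)*(2 + 26))*(52/9 + (2/9)*4) - 5 = (5*28)*(52/9 + 8/9) - 5 = 140*(20/3) - 5 = 2800/3 - 5 = 2785/3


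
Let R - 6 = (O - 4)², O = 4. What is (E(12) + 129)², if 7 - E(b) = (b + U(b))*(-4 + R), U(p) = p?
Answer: 7744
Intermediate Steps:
R = 6 (R = 6 + (4 - 4)² = 6 + 0² = 6 + 0 = 6)
E(b) = 7 - 4*b (E(b) = 7 - (b + b)*(-4 + 6) = 7 - 2*b*2 = 7 - 4*b)
(E(12) + 129)² = ((7 - 4*12) + 129)² = ((7 - 48) + 129)² = (-41 + 129)² = 88² = 7744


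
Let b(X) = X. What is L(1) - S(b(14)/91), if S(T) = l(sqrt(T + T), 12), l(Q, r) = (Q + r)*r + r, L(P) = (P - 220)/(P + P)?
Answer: -531/2 - 24*sqrt(13)/13 ≈ -272.16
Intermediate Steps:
L(P) = (-220 + P)/(2*P) (L(P) = (-220 + P)/((2*P)) = (-220 + P)*(1/(2*P)) = (-220 + P)/(2*P))
l(Q, r) = r + r*(Q + r) (l(Q, r) = r*(Q + r) + r = r + r*(Q + r))
S(T) = 156 + 12*sqrt(2)*sqrt(T) (S(T) = 12*(1 + sqrt(T + T) + 12) = 12*(1 + sqrt(2*T) + 12) = 12*(1 + sqrt(2)*sqrt(T) + 12) = 12*(13 + sqrt(2)*sqrt(T)) = 156 + 12*sqrt(2)*sqrt(T))
L(1) - S(b(14)/91) = (1/2)*(-220 + 1)/1 - (156 + 12*sqrt(2)*sqrt(14/91)) = (1/2)*1*(-219) - (156 + 12*sqrt(2)*sqrt(14*(1/91))) = -219/2 - (156 + 12*sqrt(2)*sqrt(2/13)) = -219/2 - (156 + 12*sqrt(2)*(sqrt(26)/13)) = -219/2 - (156 + 24*sqrt(13)/13) = -219/2 + (-156 - 24*sqrt(13)/13) = -531/2 - 24*sqrt(13)/13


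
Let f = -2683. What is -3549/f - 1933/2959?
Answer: 5315252/7938997 ≈ 0.66951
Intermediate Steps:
-3549/f - 1933/2959 = -3549/(-2683) - 1933/2959 = -3549*(-1/2683) - 1933*1/2959 = 3549/2683 - 1933/2959 = 5315252/7938997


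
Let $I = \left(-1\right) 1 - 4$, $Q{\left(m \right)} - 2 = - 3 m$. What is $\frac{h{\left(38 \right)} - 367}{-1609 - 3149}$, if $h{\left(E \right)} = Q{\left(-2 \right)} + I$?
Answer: $\frac{14}{183} \approx 0.076503$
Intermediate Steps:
$Q{\left(m \right)} = 2 - 3 m$
$I = -5$ ($I = -1 - 4 = -5$)
$h{\left(E \right)} = 3$ ($h{\left(E \right)} = \left(2 - -6\right) - 5 = \left(2 + 6\right) - 5 = 8 - 5 = 3$)
$\frac{h{\left(38 \right)} - 367}{-1609 - 3149} = \frac{3 - 367}{-1609 - 3149} = - \frac{364}{-4758} = \left(-364\right) \left(- \frac{1}{4758}\right) = \frac{14}{183}$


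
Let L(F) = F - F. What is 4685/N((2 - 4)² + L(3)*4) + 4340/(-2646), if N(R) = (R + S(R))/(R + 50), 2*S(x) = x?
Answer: 7968875/189 ≈ 42163.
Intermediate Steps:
S(x) = x/2
L(F) = 0
N(R) = 3*R/(2*(50 + R)) (N(R) = (R + R/2)/(R + 50) = (3*R/2)/(50 + R) = 3*R/(2*(50 + R)))
4685/N((2 - 4)² + L(3)*4) + 4340/(-2646) = 4685/((3*((2 - 4)² + 0*4)/(2*(50 + ((2 - 4)² + 0*4))))) + 4340/(-2646) = 4685/((3*((-2)² + 0)/(2*(50 + ((-2)² + 0))))) + 4340*(-1/2646) = 4685/((3*(4 + 0)/(2*(50 + (4 + 0))))) - 310/189 = 4685/(((3/2)*4/(50 + 4))) - 310/189 = 4685/(((3/2)*4/54)) - 310/189 = 4685/(((3/2)*4*(1/54))) - 310/189 = 4685/(⅑) - 310/189 = 4685*9 - 310/189 = 42165 - 310/189 = 7968875/189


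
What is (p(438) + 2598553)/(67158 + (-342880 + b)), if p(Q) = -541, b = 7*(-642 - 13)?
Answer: -2598012/280307 ≈ -9.2684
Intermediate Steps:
b = -4585 (b = 7*(-655) = -4585)
(p(438) + 2598553)/(67158 + (-342880 + b)) = (-541 + 2598553)/(67158 + (-342880 - 4585)) = 2598012/(67158 - 347465) = 2598012/(-280307) = 2598012*(-1/280307) = -2598012/280307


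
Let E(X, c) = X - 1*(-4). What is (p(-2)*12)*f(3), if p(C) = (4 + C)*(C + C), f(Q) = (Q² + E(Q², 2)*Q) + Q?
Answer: -4896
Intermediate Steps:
E(X, c) = 4 + X (E(X, c) = X + 4 = 4 + X)
f(Q) = Q + Q² + Q*(4 + Q²) (f(Q) = (Q² + (4 + Q²)*Q) + Q = (Q² + Q*(4 + Q²)) + Q = Q + Q² + Q*(4 + Q²))
p(C) = 2*C*(4 + C) (p(C) = (4 + C)*(2*C) = 2*C*(4 + C))
(p(-2)*12)*f(3) = ((2*(-2)*(4 - 2))*12)*(3*(5 + 3 + 3²)) = ((2*(-2)*2)*12)*(3*(5 + 3 + 9)) = (-8*12)*(3*17) = -96*51 = -4896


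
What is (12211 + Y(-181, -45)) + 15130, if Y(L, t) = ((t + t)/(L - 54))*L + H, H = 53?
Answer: 1284260/47 ≈ 27325.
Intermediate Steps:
Y(L, t) = 53 + 2*L*t/(-54 + L) (Y(L, t) = ((t + t)/(L - 54))*L + 53 = ((2*t)/(-54 + L))*L + 53 = (2*t/(-54 + L))*L + 53 = 2*L*t/(-54 + L) + 53 = 53 + 2*L*t/(-54 + L))
(12211 + Y(-181, -45)) + 15130 = (12211 + (-2862 + 53*(-181) + 2*(-181)*(-45))/(-54 - 181)) + 15130 = (12211 + (-2862 - 9593 + 16290)/(-235)) + 15130 = (12211 - 1/235*3835) + 15130 = (12211 - 767/47) + 15130 = 573150/47 + 15130 = 1284260/47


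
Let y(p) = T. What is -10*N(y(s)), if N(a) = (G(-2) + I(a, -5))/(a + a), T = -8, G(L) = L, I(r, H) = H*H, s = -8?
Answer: 115/8 ≈ 14.375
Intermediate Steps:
I(r, H) = H²
y(p) = -8
N(a) = 23/(2*a) (N(a) = (-2 + (-5)²)/(a + a) = (-2 + 25)/((2*a)) = 23*(1/(2*a)) = 23/(2*a))
-10*N(y(s)) = -115/(-8) = -115*(-1)/8 = -10*(-23/16) = 115/8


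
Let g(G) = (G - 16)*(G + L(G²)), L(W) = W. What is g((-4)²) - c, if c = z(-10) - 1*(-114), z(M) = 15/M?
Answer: -225/2 ≈ -112.50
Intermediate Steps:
g(G) = (-16 + G)*(G + G²) (g(G) = (G - 16)*(G + G²) = (-16 + G)*(G + G²))
c = 225/2 (c = 15/(-10) - 1*(-114) = 15*(-⅒) + 114 = -3/2 + 114 = 225/2 ≈ 112.50)
g((-4)²) - c = (-4)²*(-16 + ((-4)²)² - 15*(-4)²) - 1*225/2 = 16*(-16 + 16² - 15*16) - 225/2 = 16*(-16 + 256 - 240) - 225/2 = 16*0 - 225/2 = 0 - 225/2 = -225/2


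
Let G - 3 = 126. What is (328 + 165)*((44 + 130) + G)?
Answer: 149379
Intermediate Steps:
G = 129 (G = 3 + 126 = 129)
(328 + 165)*((44 + 130) + G) = (328 + 165)*((44 + 130) + 129) = 493*(174 + 129) = 493*303 = 149379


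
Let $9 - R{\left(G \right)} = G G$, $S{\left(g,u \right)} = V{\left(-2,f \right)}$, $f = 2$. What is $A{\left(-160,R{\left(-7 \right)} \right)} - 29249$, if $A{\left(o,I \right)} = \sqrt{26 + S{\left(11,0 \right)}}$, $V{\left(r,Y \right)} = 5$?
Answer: $-29249 + \sqrt{31} \approx -29243.0$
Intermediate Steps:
$S{\left(g,u \right)} = 5$
$R{\left(G \right)} = 9 - G^{2}$ ($R{\left(G \right)} = 9 - G G = 9 - G^{2}$)
$A{\left(o,I \right)} = \sqrt{31}$ ($A{\left(o,I \right)} = \sqrt{26 + 5} = \sqrt{31}$)
$A{\left(-160,R{\left(-7 \right)} \right)} - 29249 = \sqrt{31} - 29249 = -29249 + \sqrt{31}$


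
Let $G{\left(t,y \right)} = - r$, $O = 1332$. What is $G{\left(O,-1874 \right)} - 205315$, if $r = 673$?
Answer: $-205988$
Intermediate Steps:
$G{\left(t,y \right)} = -673$ ($G{\left(t,y \right)} = \left(-1\right) 673 = -673$)
$G{\left(O,-1874 \right)} - 205315 = -673 - 205315 = -205988$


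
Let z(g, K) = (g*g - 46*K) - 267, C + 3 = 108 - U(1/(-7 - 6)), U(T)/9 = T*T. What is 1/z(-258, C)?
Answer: 169/10388337 ≈ 1.6268e-5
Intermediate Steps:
U(T) = 9*T² (U(T) = 9*(T*T) = 9*T²)
C = 17736/169 (C = -3 + (108 - 9*(1/(-7 - 6))²) = -3 + (108 - 9*(1/(-13))²) = -3 + (108 - 9*(-1/13)²) = -3 + (108 - 9/169) = -3 + 18243/169 = 17736/169 ≈ 104.95)
z(g, K) = -267 + g² - 46*K (z(g, K) = (g² - 46*K) - 267 = -267 + g² - 46*K)
1/z(-258, C) = 1/(-267 + (-258)² - 46*17736/169) = 1/(-267 + 66564 - 815856/169) = 1/(10388337/169) = 169/10388337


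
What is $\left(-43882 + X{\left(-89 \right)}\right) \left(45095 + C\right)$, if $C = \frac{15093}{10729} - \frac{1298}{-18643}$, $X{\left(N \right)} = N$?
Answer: $- \frac{396628572508424826}{200020747} \approx -1.9829 \cdot 10^{9}$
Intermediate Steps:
$C = \frac{295305041}{200020747}$ ($C = 15093 \cdot \frac{1}{10729} - - \frac{1298}{18643} = \frac{15093}{10729} + \frac{1298}{18643} = \frac{295305041}{200020747} \approx 1.4764$)
$\left(-43882 + X{\left(-89 \right)}\right) \left(45095 + C\right) = \left(-43882 - 89\right) \left(45095 + \frac{295305041}{200020747}\right) = \left(-43971\right) \frac{9020230891006}{200020747} = - \frac{396628572508424826}{200020747}$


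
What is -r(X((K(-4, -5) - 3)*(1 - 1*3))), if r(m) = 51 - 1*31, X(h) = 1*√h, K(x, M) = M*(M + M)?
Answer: -20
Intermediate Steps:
K(x, M) = 2*M² (K(x, M) = M*(2*M) = 2*M²)
X(h) = √h
r(m) = 20 (r(m) = 51 - 31 = 20)
-r(X((K(-4, -5) - 3)*(1 - 1*3))) = -1*20 = -20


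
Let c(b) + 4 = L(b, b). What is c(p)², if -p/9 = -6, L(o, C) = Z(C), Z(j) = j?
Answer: 2500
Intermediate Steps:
L(o, C) = C
p = 54 (p = -9*(-6) = 54)
c(b) = -4 + b
c(p)² = (-4 + 54)² = 50² = 2500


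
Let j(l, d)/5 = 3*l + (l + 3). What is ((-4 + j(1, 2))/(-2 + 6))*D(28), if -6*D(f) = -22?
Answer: 341/12 ≈ 28.417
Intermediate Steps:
j(l, d) = 15 + 20*l (j(l, d) = 5*(3*l + (l + 3)) = 5*(3*l + (3 + l)) = 5*(3 + 4*l) = 15 + 20*l)
D(f) = 11/3 (D(f) = -1/6*(-22) = 11/3)
((-4 + j(1, 2))/(-2 + 6))*D(28) = ((-4 + (15 + 20*1))/(-2 + 6))*(11/3) = ((-4 + (15 + 20))/4)*(11/3) = ((-4 + 35)*(1/4))*(11/3) = (31*(1/4))*(11/3) = (31/4)*(11/3) = 341/12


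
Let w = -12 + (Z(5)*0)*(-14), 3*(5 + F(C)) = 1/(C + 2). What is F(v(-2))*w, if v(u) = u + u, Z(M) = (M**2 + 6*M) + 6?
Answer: 62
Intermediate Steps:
Z(M) = 6 + M**2 + 6*M
v(u) = 2*u
F(C) = -5 + 1/(3*(2 + C)) (F(C) = -5 + 1/(3*(C + 2)) = -5 + 1/(3*(2 + C)))
w = -12 (w = -12 + ((6 + 5**2 + 6*5)*0)*(-14) = -12 + ((6 + 25 + 30)*0)*(-14) = -12 + (61*0)*(-14) = -12 + 0*(-14) = -12 + 0 = -12)
F(v(-2))*w = ((-29 - 30*(-2))/(3*(2 + 2*(-2))))*(-12) = ((-29 - 15*(-4))/(3*(2 - 4)))*(-12) = ((1/3)*(-29 + 60)/(-2))*(-12) = ((1/3)*(-1/2)*31)*(-12) = -31/6*(-12) = 62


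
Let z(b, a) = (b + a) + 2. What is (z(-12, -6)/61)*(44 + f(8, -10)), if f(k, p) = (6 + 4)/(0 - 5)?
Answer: -672/61 ≈ -11.016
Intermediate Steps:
z(b, a) = 2 + a + b (z(b, a) = (a + b) + 2 = 2 + a + b)
f(k, p) = -2 (f(k, p) = 10/(-5) = 10*(-⅕) = -2)
(z(-12, -6)/61)*(44 + f(8, -10)) = ((2 - 6 - 12)/61)*(44 - 2) = -16*1/61*42 = -16/61*42 = -672/61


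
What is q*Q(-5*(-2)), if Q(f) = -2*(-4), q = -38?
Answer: -304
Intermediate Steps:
Q(f) = 8
q*Q(-5*(-2)) = -38*8 = -304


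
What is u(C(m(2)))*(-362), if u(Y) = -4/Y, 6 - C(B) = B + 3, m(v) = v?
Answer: 1448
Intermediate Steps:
C(B) = 3 - B (C(B) = 6 - (B + 3) = 6 - (3 + B) = 6 + (-3 - B) = 3 - B)
u(C(m(2)))*(-362) = -4/(3 - 1*2)*(-362) = -4/(3 - 2)*(-362) = -4/1*(-362) = -4*1*(-362) = -4*(-362) = 1448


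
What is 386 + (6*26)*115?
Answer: 18326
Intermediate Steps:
386 + (6*26)*115 = 386 + 156*115 = 386 + 17940 = 18326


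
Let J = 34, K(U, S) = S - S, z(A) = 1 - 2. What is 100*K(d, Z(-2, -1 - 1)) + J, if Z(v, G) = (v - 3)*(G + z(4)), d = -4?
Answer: 34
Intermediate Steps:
z(A) = -1
Z(v, G) = (-1 + G)*(-3 + v) (Z(v, G) = (v - 3)*(G - 1) = (-3 + v)*(-1 + G) = (-1 + G)*(-3 + v))
K(U, S) = 0
100*K(d, Z(-2, -1 - 1)) + J = 100*0 + 34 = 0 + 34 = 34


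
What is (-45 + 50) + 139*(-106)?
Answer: -14729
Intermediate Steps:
(-45 + 50) + 139*(-106) = 5 - 14734 = -14729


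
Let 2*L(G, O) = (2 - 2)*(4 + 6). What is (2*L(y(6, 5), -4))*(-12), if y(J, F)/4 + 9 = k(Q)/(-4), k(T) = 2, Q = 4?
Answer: 0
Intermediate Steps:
y(J, F) = -38 (y(J, F) = -36 + 4*(2/(-4)) = -36 + 4*(2*(-1/4)) = -36 + 4*(-1/2) = -36 - 2 = -38)
L(G, O) = 0 (L(G, O) = ((2 - 2)*(4 + 6))/2 = (0*10)/2 = (1/2)*0 = 0)
(2*L(y(6, 5), -4))*(-12) = (2*0)*(-12) = 0*(-12) = 0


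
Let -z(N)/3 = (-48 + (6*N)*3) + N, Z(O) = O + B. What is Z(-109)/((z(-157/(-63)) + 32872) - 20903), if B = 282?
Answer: 3633/251390 ≈ 0.014452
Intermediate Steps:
Z(O) = 282 + O (Z(O) = O + 282 = 282 + O)
z(N) = 144 - 57*N (z(N) = -3*((-48 + (6*N)*3) + N) = -3*((-48 + 18*N) + N) = -3*(-48 + 19*N) = 144 - 57*N)
Z(-109)/((z(-157/(-63)) + 32872) - 20903) = (282 - 109)/(((144 - (-8949)/(-63)) + 32872) - 20903) = 173/(((144 - (-8949)*(-1)/63) + 32872) - 20903) = 173/(((144 - 57*157/63) + 32872) - 20903) = 173/(((144 - 2983/21) + 32872) - 20903) = 173/((41/21 + 32872) - 20903) = 173/(690353/21 - 20903) = 173/(251390/21) = 173*(21/251390) = 3633/251390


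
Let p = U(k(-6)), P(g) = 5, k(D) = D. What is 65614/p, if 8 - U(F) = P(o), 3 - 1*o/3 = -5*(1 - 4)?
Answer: 65614/3 ≈ 21871.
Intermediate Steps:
o = -36 (o = 9 - (-15)*(1 - 4) = 9 - (-15)*(-3) = 9 - 3*15 = 9 - 45 = -36)
U(F) = 3 (U(F) = 8 - 1*5 = 8 - 5 = 3)
p = 3
65614/p = 65614/3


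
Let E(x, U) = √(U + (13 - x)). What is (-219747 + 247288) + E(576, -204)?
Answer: 27541 + I*√767 ≈ 27541.0 + 27.695*I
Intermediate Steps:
E(x, U) = √(13 + U - x)
(-219747 + 247288) + E(576, -204) = (-219747 + 247288) + √(13 - 204 - 1*576) = 27541 + √(13 - 204 - 576) = 27541 + √(-767) = 27541 + I*√767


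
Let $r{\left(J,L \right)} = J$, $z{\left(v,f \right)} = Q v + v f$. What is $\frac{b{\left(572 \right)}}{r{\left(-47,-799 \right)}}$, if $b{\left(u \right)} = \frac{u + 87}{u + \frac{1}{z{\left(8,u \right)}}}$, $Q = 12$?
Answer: $- \frac{3078848}{125602095} \approx -0.024513$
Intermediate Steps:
$z{\left(v,f \right)} = 12 v + f v$ ($z{\left(v,f \right)} = 12 v + v f = 12 v + f v$)
$b{\left(u \right)} = \frac{87 + u}{u + \frac{1}{96 + 8 u}}$ ($b{\left(u \right)} = \frac{u + 87}{u + \frac{1}{8 \left(12 + u\right)}} = \frac{87 + u}{u + \frac{1}{96 + 8 u}}$)
$\frac{b{\left(572 \right)}}{r{\left(-47,-799 \right)}} = \frac{8 \frac{1}{1 + 8 \cdot 572 \left(12 + 572\right)} \left(12 + 572\right) \left(87 + 572\right)}{-47} = 8 \frac{1}{1 + 8 \cdot 572 \cdot 584} \cdot 584 \cdot 659 \left(- \frac{1}{47}\right) = 8 \frac{1}{1 + 2672384} \cdot 584 \cdot 659 \left(- \frac{1}{47}\right) = 8 \cdot \frac{1}{2672385} \cdot 584 \cdot 659 \left(- \frac{1}{47}\right) = \frac{3078848}{2672385} \left(- \frac{1}{47}\right) = - \frac{3078848}{125602095}$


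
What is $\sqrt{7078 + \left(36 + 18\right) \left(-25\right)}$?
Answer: $4 \sqrt{358} \approx 75.684$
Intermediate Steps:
$\sqrt{7078 + \left(36 + 18\right) \left(-25\right)} = \sqrt{7078 + 54 \left(-25\right)} = \sqrt{7078 - 1350} = \sqrt{5728} = 4 \sqrt{358}$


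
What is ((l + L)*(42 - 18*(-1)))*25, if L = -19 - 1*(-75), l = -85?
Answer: -43500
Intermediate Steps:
L = 56 (L = -19 + 75 = 56)
((l + L)*(42 - 18*(-1)))*25 = ((-85 + 56)*(42 - 18*(-1)))*25 = -29*(42 + 18)*25 = -29*60*25 = -1740*25 = -43500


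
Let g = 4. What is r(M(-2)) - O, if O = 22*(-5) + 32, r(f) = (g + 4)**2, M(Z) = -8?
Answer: 142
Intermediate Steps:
r(f) = 64 (r(f) = (4 + 4)**2 = 8**2 = 64)
O = -78 (O = -110 + 32 = -78)
r(M(-2)) - O = 64 - 1*(-78) = 64 + 78 = 142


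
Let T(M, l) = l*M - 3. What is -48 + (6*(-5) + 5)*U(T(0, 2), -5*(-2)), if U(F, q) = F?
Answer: 27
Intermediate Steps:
T(M, l) = -3 + M*l (T(M, l) = M*l - 3 = -3 + M*l)
-48 + (6*(-5) + 5)*U(T(0, 2), -5*(-2)) = -48 + (6*(-5) + 5)*(-3 + 0*2) = -48 + (-30 + 5)*(-3 + 0) = -48 - 25*(-3) = -48 + 75 = 27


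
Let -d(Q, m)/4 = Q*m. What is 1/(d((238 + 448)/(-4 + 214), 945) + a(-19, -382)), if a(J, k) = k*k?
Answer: 1/133576 ≈ 7.4864e-6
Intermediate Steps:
a(J, k) = k²
d(Q, m) = -4*Q*m
1/(d((238 + 448)/(-4 + 214), 945) + a(-19, -382)) = 1/(-4*(238 + 448)/(-4 + 214)*945 + (-382)²) = 1/(-4*686/210*945 + 145924) = 1/(-4*686*(1/210)*945 + 145924) = 1/(-4*49/15*945 + 145924) = 1/(-12348 + 145924) = 1/133576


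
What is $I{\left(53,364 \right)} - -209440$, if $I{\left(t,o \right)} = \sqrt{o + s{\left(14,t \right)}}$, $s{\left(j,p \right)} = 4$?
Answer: $209440 + 4 \sqrt{23} \approx 2.0946 \cdot 10^{5}$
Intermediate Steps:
$I{\left(t,o \right)} = \sqrt{4 + o}$ ($I{\left(t,o \right)} = \sqrt{o + 4} = \sqrt{4 + o}$)
$I{\left(53,364 \right)} - -209440 = \sqrt{4 + 364} - -209440 = \sqrt{368} + 209440 = 4 \sqrt{23} + 209440 = 209440 + 4 \sqrt{23}$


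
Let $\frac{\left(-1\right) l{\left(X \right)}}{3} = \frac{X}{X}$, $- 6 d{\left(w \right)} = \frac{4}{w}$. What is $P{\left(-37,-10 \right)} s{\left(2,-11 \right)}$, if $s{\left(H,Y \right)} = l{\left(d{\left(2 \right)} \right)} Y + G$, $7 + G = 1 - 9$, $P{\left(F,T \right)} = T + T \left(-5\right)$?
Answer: $720$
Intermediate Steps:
$d{\left(w \right)} = - \frac{2}{3 w}$ ($d{\left(w \right)} = - \frac{4 \frac{1}{w}}{6} = - \frac{2}{3 w}$)
$P{\left(F,T \right)} = - 4 T$ ($P{\left(F,T \right)} = T - 5 T = - 4 T$)
$l{\left(X \right)} = -3$ ($l{\left(X \right)} = - 3 \frac{X}{X} = \left(-3\right) 1 = -3$)
$G = -15$ ($G = -7 + \left(1 - 9\right) = -7 - 8 = -15$)
$s{\left(H,Y \right)} = -15 - 3 Y$ ($s{\left(H,Y \right)} = - 3 Y - 15 = -15 - 3 Y$)
$P{\left(-37,-10 \right)} s{\left(2,-11 \right)} = \left(-4\right) \left(-10\right) \left(-15 - -33\right) = 40 \left(-15 + 33\right) = 40 \cdot 18 = 720$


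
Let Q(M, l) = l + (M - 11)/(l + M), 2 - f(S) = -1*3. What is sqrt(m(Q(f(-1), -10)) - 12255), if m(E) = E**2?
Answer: I*sqrt(304439)/5 ≈ 110.35*I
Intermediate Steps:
f(S) = 5 (f(S) = 2 - (-1)*3 = 2 - 1*(-3) = 2 + 3 = 5)
Q(M, l) = l + (-11 + M)/(M + l)
sqrt(m(Q(f(-1), -10)) - 12255) = sqrt(((-11 + 5 + (-10)**2 + 5*(-10))/(5 - 10))**2 - 12255) = sqrt(((-11 + 5 + 100 - 50)/(-5))**2 - 12255) = sqrt((-1/5*44)**2 - 12255) = sqrt((-44/5)**2 - 12255) = sqrt(1936/25 - 12255) = sqrt(-304439/25) = I*sqrt(304439)/5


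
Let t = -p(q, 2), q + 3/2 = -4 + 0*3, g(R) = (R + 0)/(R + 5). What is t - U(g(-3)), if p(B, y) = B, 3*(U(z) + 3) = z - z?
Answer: 17/2 ≈ 8.5000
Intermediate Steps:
g(R) = R/(5 + R)
q = -11/2 (q = -3/2 + (-4 + 0*3) = -3/2 + (-4 + 0) = -3/2 - 4 = -11/2 ≈ -5.5000)
U(z) = -3 (U(z) = -3 + (z - z)/3 = -3 + (⅓)*0 = -3 + 0 = -3)
t = 11/2 (t = -1*(-11/2) = 11/2 ≈ 5.5000)
t - U(g(-3)) = 11/2 - 1*(-3) = 11/2 + 3 = 17/2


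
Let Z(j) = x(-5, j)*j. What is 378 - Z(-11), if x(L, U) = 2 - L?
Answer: 455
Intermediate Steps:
Z(j) = 7*j (Z(j) = (2 - 1*(-5))*j = (2 + 5)*j = 7*j)
378 - Z(-11) = 378 - 7*(-11) = 378 - 1*(-77) = 378 + 77 = 455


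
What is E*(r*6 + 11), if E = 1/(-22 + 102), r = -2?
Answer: -1/80 ≈ -0.012500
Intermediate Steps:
E = 1/80 ≈ 0.012500
E*(r*6 + 11) = (-2*6 + 11)/80 = (-12 + 11)/80 = (1/80)*(-1) = -1/80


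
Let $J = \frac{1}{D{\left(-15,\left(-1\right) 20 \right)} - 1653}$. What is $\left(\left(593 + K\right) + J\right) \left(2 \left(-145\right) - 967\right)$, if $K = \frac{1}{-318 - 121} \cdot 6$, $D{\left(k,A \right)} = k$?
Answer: $- \frac{181936080391}{244084} \approx -7.4538 \cdot 10^{5}$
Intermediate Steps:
$J = - \frac{1}{1668}$ ($J = \frac{1}{-15 - 1653} = \frac{1}{-1668} = - \frac{1}{1668} \approx -0.00059952$)
$K = - \frac{6}{439}$ ($K = \frac{1}{-439} \cdot 6 = \left(- \frac{1}{439}\right) 6 = - \frac{6}{439} \approx -0.013667$)
$\left(\left(593 + K\right) + J\right) \left(2 \left(-145\right) - 967\right) = \left(\left(593 - \frac{6}{439}\right) - \frac{1}{1668}\right) \left(2 \left(-145\right) - 967\right) = \left(\frac{260321}{439} - \frac{1}{1668}\right) \left(-290 - 967\right) = \frac{434214989}{732252} \left(-1257\right) = - \frac{181936080391}{244084}$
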